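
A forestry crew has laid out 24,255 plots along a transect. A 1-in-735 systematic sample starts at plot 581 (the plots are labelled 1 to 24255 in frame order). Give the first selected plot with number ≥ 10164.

k = 735
Steps past start: ⌈(10164 − 581)/735⌉ = ⌈9583/735⌉ = 14
Selected plot: 581 + 14×735 = 10871

10871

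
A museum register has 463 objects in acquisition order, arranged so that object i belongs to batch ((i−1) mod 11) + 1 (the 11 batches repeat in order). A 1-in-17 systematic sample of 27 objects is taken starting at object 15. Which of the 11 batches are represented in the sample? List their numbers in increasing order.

Consecutive selections differ by k = 17, so their batch numbers differ by 17 mod 11 = 6.
gcd(17, 11) = 1, so the sample visits 11/1 = 11 distinct residues mod 11.
Start 15 is batch 4; the batches hit are 1, 2, 3, 4, 5, 6, 7, 8, 9, 10, 11.

1, 2, 3, 4, 5, 6, 7, 8, 9, 10, 11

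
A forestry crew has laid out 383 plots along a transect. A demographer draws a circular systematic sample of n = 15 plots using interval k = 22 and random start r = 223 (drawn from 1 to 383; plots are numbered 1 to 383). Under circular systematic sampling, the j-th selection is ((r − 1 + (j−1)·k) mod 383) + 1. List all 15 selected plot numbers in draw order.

223, 245, 267, 289, 311, 333, 355, 377, 16, 38, 60, 82, 104, 126, 148

Selection 1: 223
Selection 2: 223 + 22 = 245
Selection 3: 245 + 22 = 267
Selection 4: 267 + 22 = 289
Selection 5: 289 + 22 = 311
Selection 6: 311 + 22 = 333
Selection 7: 333 + 22 = 355
Selection 8: 355 + 22 = 377
Selection 9: 377 + 22 = 399 → 399 − 383 = 16
Selection 10: 16 + 22 = 38
Selection 11: 38 + 22 = 60
Selection 12: 60 + 22 = 82
Selection 13: 82 + 22 = 104
Selection 14: 104 + 22 = 126
Selection 15: 126 + 22 = 148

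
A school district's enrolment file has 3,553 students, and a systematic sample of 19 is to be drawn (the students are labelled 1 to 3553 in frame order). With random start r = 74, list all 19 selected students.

k = N/n = 3553/19 = 187
student 1: 74
student 2: 74 + 187 = 261
student 3: 261 + 187 = 448
student 4: 448 + 187 = 635
student 5: 635 + 187 = 822
student 6: 822 + 187 = 1009
student 7: 1009 + 187 = 1196
student 8: 1196 + 187 = 1383
student 9: 1383 + 187 = 1570
student 10: 1570 + 187 = 1757
student 11: 1757 + 187 = 1944
student 12: 1944 + 187 = 2131
student 13: 2131 + 187 = 2318
student 14: 2318 + 187 = 2505
student 15: 2505 + 187 = 2692
student 16: 2692 + 187 = 2879
student 17: 2879 + 187 = 3066
student 18: 3066 + 187 = 3253
student 19: 3253 + 187 = 3440

74, 261, 448, 635, 822, 1009, 1196, 1383, 1570, 1757, 1944, 2131, 2318, 2505, 2692, 2879, 3066, 3253, 3440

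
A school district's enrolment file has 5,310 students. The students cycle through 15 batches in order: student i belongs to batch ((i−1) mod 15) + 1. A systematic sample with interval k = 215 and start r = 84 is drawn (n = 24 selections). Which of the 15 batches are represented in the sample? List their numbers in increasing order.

4, 9, 14

Consecutive selections differ by k = 215, so their batch numbers differ by 215 mod 15 = 5.
gcd(215, 15) = 5, so the sample visits 15/5 = 3 distinct residues mod 15.
Start 84 is batch 9; the batches hit are 4, 9, 14.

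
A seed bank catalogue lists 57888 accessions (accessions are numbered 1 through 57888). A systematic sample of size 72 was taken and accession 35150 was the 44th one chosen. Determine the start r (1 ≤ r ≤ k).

k = 57888/72 = 804
r = 35150 − (44−1)×804 = 35150 − 34572 = 578

578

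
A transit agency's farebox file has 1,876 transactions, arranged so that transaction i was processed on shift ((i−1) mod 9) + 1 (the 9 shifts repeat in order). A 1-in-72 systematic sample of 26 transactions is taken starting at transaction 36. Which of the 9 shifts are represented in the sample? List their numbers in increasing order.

Consecutive selections differ by k = 72, so their shift numbers differ by 72 mod 9 = 0.
gcd(72, 9) = 9, so the sample visits 9/9 = 1 distinct residues mod 9.
Start 36 is shift 9; the shifts hit are 9.

9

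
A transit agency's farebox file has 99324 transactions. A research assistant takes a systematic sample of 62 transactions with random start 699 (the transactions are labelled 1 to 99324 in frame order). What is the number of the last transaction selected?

98421

k = 99324/62 = 1602
62nd selection = r + (62−1)·k = 699 + 61×1602 = 699 + 97722 = 98421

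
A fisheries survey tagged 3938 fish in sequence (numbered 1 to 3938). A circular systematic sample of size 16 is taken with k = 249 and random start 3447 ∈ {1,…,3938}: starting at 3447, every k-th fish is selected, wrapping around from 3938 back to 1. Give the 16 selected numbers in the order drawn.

Selection 1: 3447
Selection 2: 3447 + 249 = 3696
Selection 3: 3696 + 249 = 3945 → 3945 − 3938 = 7
Selection 4: 7 + 249 = 256
Selection 5: 256 + 249 = 505
Selection 6: 505 + 249 = 754
Selection 7: 754 + 249 = 1003
Selection 8: 1003 + 249 = 1252
Selection 9: 1252 + 249 = 1501
Selection 10: 1501 + 249 = 1750
Selection 11: 1750 + 249 = 1999
Selection 12: 1999 + 249 = 2248
Selection 13: 2248 + 249 = 2497
Selection 14: 2497 + 249 = 2746
Selection 15: 2746 + 249 = 2995
Selection 16: 2995 + 249 = 3244

3447, 3696, 7, 256, 505, 754, 1003, 1252, 1501, 1750, 1999, 2248, 2497, 2746, 2995, 3244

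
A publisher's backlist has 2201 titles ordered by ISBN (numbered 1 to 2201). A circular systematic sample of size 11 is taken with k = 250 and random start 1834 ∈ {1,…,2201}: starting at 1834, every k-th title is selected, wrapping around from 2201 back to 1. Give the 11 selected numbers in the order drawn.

1834, 2084, 133, 383, 633, 883, 1133, 1383, 1633, 1883, 2133

Selection 1: 1834
Selection 2: 1834 + 250 = 2084
Selection 3: 2084 + 250 = 2334 → 2334 − 2201 = 133
Selection 4: 133 + 250 = 383
Selection 5: 383 + 250 = 633
Selection 6: 633 + 250 = 883
Selection 7: 883 + 250 = 1133
Selection 8: 1133 + 250 = 1383
Selection 9: 1383 + 250 = 1633
Selection 10: 1633 + 250 = 1883
Selection 11: 1883 + 250 = 2133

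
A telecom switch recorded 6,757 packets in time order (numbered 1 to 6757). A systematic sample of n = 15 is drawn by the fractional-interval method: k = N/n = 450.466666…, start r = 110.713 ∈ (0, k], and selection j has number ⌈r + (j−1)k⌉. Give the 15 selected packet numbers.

j=1: r + 0k = 110.713 → ⌈·⌉ = 111
j=2: r + 1k = 561.179666… → ⌈·⌉ = 562
j=3: r + 2k = 1011.646333… → ⌈·⌉ = 1012
j=4: r + 3k = 1462.113 → ⌈·⌉ = 1463
j=5: r + 4k = 1912.579666… → ⌈·⌉ = 1913
j=6: r + 5k = 2363.046333… → ⌈·⌉ = 2364
j=7: r + 6k = 2813.513 → ⌈·⌉ = 2814
j=8: r + 7k = 3263.979666… → ⌈·⌉ = 3264
j=9: r + 8k = 3714.446333… → ⌈·⌉ = 3715
j=10: r + 9k = 4164.913 → ⌈·⌉ = 4165
j=11: r + 10k = 4615.379666… → ⌈·⌉ = 4616
j=12: r + 11k = 5065.846333… → ⌈·⌉ = 5066
j=13: r + 12k = 5516.313 → ⌈·⌉ = 5517
j=14: r + 13k = 5966.779666… → ⌈·⌉ = 5967
j=15: r + 14k = 6417.246333… → ⌈·⌉ = 6418

111, 562, 1012, 1463, 1913, 2364, 2814, 3264, 3715, 4165, 4616, 5066, 5517, 5967, 6418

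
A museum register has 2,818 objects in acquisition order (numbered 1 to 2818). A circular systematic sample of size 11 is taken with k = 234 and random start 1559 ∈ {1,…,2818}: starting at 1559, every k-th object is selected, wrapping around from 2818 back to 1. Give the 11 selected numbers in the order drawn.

Selection 1: 1559
Selection 2: 1559 + 234 = 1793
Selection 3: 1793 + 234 = 2027
Selection 4: 2027 + 234 = 2261
Selection 5: 2261 + 234 = 2495
Selection 6: 2495 + 234 = 2729
Selection 7: 2729 + 234 = 2963 → 2963 − 2818 = 145
Selection 8: 145 + 234 = 379
Selection 9: 379 + 234 = 613
Selection 10: 613 + 234 = 847
Selection 11: 847 + 234 = 1081

1559, 1793, 2027, 2261, 2495, 2729, 145, 379, 613, 847, 1081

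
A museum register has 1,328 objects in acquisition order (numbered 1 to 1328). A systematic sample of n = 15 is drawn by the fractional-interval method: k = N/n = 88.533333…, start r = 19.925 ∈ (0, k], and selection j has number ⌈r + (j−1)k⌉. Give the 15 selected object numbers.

j=1: r + 0k = 19.925 → ⌈·⌉ = 20
j=2: r + 1k = 108.458333… → ⌈·⌉ = 109
j=3: r + 2k = 196.991666… → ⌈·⌉ = 197
j=4: r + 3k = 285.525 → ⌈·⌉ = 286
j=5: r + 4k = 374.058333… → ⌈·⌉ = 375
j=6: r + 5k = 462.591666… → ⌈·⌉ = 463
j=7: r + 6k = 551.125 → ⌈·⌉ = 552
j=8: r + 7k = 639.658333… → ⌈·⌉ = 640
j=9: r + 8k = 728.191666… → ⌈·⌉ = 729
j=10: r + 9k = 816.725 → ⌈·⌉ = 817
j=11: r + 10k = 905.258333… → ⌈·⌉ = 906
j=12: r + 11k = 993.791666… → ⌈·⌉ = 994
j=13: r + 12k = 1082.325 → ⌈·⌉ = 1083
j=14: r + 13k = 1170.858333… → ⌈·⌉ = 1171
j=15: r + 14k = 1259.391666… → ⌈·⌉ = 1260

20, 109, 197, 286, 375, 463, 552, 640, 729, 817, 906, 994, 1083, 1171, 1260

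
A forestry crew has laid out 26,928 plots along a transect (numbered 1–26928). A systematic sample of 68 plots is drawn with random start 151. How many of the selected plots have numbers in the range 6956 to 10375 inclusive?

8

k = 26928/68 = 396
First selection ≥ 6956: 151 + ⌈(6956−151)/396⌉·396 = 151 + 18×396 = 7279
Last selection ≤ 10375: 151 + ⌊(10375−151)/396⌋·396 = 151 + 25×396 = 10051
Count = 25 − 18 + 1 = 8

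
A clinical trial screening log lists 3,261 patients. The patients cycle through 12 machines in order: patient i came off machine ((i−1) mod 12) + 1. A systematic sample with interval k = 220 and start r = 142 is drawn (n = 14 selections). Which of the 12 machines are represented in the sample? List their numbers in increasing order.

2, 6, 10

Consecutive selections differ by k = 220, so their machine numbers differ by 220 mod 12 = 4.
gcd(220, 12) = 4, so the sample visits 12/4 = 3 distinct residues mod 12.
Start 142 is machine 10; the machines hit are 2, 6, 10.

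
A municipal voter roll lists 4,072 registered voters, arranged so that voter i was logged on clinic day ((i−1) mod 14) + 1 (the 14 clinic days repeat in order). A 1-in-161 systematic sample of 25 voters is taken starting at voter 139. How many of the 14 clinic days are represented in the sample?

2

Consecutive selections differ by k = 161, so their clinic day numbers differ by 161 mod 14 = 7.
gcd(161, 14) = 7, so the sample visits 14/7 = 2 distinct residues mod 14.
Start 139 is clinic day 13; the clinic days hit are 6, 13.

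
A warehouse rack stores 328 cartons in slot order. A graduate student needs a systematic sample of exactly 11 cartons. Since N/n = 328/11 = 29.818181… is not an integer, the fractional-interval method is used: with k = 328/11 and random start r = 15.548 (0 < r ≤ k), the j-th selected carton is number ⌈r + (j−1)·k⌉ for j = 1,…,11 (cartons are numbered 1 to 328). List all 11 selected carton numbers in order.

j=1: r + 0k = 15.548 → ⌈·⌉ = 16
j=2: r + 1k = 45.366181… → ⌈·⌉ = 46
j=3: r + 2k = 75.184363… → ⌈·⌉ = 76
j=4: r + 3k = 105.002545… → ⌈·⌉ = 106
j=5: r + 4k = 134.820727… → ⌈·⌉ = 135
j=6: r + 5k = 164.638909… → ⌈·⌉ = 165
j=7: r + 6k = 194.457090… → ⌈·⌉ = 195
j=8: r + 7k = 224.275272… → ⌈·⌉ = 225
j=9: r + 8k = 254.093454… → ⌈·⌉ = 255
j=10: r + 9k = 283.911636… → ⌈·⌉ = 284
j=11: r + 10k = 313.729818… → ⌈·⌉ = 314

16, 46, 76, 106, 135, 165, 195, 225, 255, 284, 314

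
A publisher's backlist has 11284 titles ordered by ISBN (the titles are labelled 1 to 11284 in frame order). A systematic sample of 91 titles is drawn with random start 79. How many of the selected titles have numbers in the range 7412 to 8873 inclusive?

k = 11284/91 = 124
First selection ≥ 7412: 79 + ⌈(7412−79)/124⌉·124 = 79 + 60×124 = 7519
Last selection ≤ 8873: 79 + ⌊(8873−79)/124⌋·124 = 79 + 70×124 = 8759
Count = 70 − 60 + 1 = 11

11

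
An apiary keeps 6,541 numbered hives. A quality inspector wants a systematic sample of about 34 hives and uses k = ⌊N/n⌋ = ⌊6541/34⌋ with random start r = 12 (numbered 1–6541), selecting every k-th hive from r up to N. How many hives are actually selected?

35

k = ⌊6541/34⌋ = 192
Achieved size = ⌊(6541 − 12)/192⌋ + 1 = ⌊6529/192⌋ + 1 = 34 + 1 = 35
(last selection: 12 + 34×192 = 6540 ≤ 6541; next would be 6732 > 6541)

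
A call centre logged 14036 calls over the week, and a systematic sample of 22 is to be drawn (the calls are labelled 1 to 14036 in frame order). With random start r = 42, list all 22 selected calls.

k = N/n = 14036/22 = 638
call 1: 42
call 2: 42 + 638 = 680
call 3: 680 + 638 = 1318
call 4: 1318 + 638 = 1956
call 5: 1956 + 638 = 2594
call 6: 2594 + 638 = 3232
call 7: 3232 + 638 = 3870
call 8: 3870 + 638 = 4508
call 9: 4508 + 638 = 5146
call 10: 5146 + 638 = 5784
call 11: 5784 + 638 = 6422
call 12: 6422 + 638 = 7060
call 13: 7060 + 638 = 7698
call 14: 7698 + 638 = 8336
call 15: 8336 + 638 = 8974
call 16: 8974 + 638 = 9612
call 17: 9612 + 638 = 10250
call 18: 10250 + 638 = 10888
call 19: 10888 + 638 = 11526
call 20: 11526 + 638 = 12164
call 21: 12164 + 638 = 12802
call 22: 12802 + 638 = 13440

42, 680, 1318, 1956, 2594, 3232, 3870, 4508, 5146, 5784, 6422, 7060, 7698, 8336, 8974, 9612, 10250, 10888, 11526, 12164, 12802, 13440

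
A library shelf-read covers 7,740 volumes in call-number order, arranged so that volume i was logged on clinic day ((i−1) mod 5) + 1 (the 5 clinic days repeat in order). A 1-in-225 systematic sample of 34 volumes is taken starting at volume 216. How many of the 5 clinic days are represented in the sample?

Consecutive selections differ by k = 225, so their clinic day numbers differ by 225 mod 5 = 0.
gcd(225, 5) = 5, so the sample visits 5/5 = 1 distinct residues mod 5.
Start 216 is clinic day 1; the clinic days hit are 1.

1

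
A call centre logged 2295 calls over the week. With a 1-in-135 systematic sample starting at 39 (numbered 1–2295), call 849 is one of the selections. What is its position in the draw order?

7

k = 135
position = (849 − 39)/135 + 1 = 810/135 + 1 = 6 + 1 = 7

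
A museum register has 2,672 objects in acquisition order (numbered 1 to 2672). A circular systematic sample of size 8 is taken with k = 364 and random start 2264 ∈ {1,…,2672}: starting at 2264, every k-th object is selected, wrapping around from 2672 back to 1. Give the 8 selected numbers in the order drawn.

Selection 1: 2264
Selection 2: 2264 + 364 = 2628
Selection 3: 2628 + 364 = 2992 → 2992 − 2672 = 320
Selection 4: 320 + 364 = 684
Selection 5: 684 + 364 = 1048
Selection 6: 1048 + 364 = 1412
Selection 7: 1412 + 364 = 1776
Selection 8: 1776 + 364 = 2140

2264, 2628, 320, 684, 1048, 1412, 1776, 2140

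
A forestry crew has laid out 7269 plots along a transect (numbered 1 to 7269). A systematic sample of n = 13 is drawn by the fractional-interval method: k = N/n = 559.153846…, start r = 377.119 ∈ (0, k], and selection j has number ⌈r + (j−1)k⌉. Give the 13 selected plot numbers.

378, 937, 1496, 2055, 2614, 3173, 3733, 4292, 4851, 5410, 5969, 6528, 7087

j=1: r + 0k = 377.119 → ⌈·⌉ = 378
j=2: r + 1k = 936.272846… → ⌈·⌉ = 937
j=3: r + 2k = 1495.426692… → ⌈·⌉ = 1496
j=4: r + 3k = 2054.580538… → ⌈·⌉ = 2055
j=5: r + 4k = 2613.734384… → ⌈·⌉ = 2614
j=6: r + 5k = 3172.888230… → ⌈·⌉ = 3173
j=7: r + 6k = 3732.042076… → ⌈·⌉ = 3733
j=8: r + 7k = 4291.195923… → ⌈·⌉ = 4292
j=9: r + 8k = 4850.349769… → ⌈·⌉ = 4851
j=10: r + 9k = 5409.503615… → ⌈·⌉ = 5410
j=11: r + 10k = 5968.657461… → ⌈·⌉ = 5969
j=12: r + 11k = 6527.811307… → ⌈·⌉ = 6528
j=13: r + 12k = 7086.965153… → ⌈·⌉ = 7087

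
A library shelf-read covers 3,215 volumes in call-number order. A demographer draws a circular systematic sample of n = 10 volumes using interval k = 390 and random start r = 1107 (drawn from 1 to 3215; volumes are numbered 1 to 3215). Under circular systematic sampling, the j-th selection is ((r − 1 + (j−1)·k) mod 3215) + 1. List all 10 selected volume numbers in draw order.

Selection 1: 1107
Selection 2: 1107 + 390 = 1497
Selection 3: 1497 + 390 = 1887
Selection 4: 1887 + 390 = 2277
Selection 5: 2277 + 390 = 2667
Selection 6: 2667 + 390 = 3057
Selection 7: 3057 + 390 = 3447 → 3447 − 3215 = 232
Selection 8: 232 + 390 = 622
Selection 9: 622 + 390 = 1012
Selection 10: 1012 + 390 = 1402

1107, 1497, 1887, 2277, 2667, 3057, 232, 622, 1012, 1402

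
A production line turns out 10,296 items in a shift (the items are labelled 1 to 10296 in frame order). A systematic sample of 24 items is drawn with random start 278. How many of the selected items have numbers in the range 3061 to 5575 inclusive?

6

k = 10296/24 = 429
First selection ≥ 3061: 278 + ⌈(3061−278)/429⌉·429 = 278 + 7×429 = 3281
Last selection ≤ 5575: 278 + ⌊(5575−278)/429⌋·429 = 278 + 12×429 = 5426
Count = 12 − 7 + 1 = 6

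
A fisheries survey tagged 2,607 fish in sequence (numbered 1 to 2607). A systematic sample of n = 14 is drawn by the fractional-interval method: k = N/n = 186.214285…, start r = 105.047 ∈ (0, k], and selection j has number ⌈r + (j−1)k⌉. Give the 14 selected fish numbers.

j=1: r + 0k = 105.047 → ⌈·⌉ = 106
j=2: r + 1k = 291.261285… → ⌈·⌉ = 292
j=3: r + 2k = 477.475571… → ⌈·⌉ = 478
j=4: r + 3k = 663.689857… → ⌈·⌉ = 664
j=5: r + 4k = 849.904142… → ⌈·⌉ = 850
j=6: r + 5k = 1036.118428… → ⌈·⌉ = 1037
j=7: r + 6k = 1222.332714… → ⌈·⌉ = 1223
j=8: r + 7k = 1408.547 → ⌈·⌉ = 1409
j=9: r + 8k = 1594.761285… → ⌈·⌉ = 1595
j=10: r + 9k = 1780.975571… → ⌈·⌉ = 1781
j=11: r + 10k = 1967.189857… → ⌈·⌉ = 1968
j=12: r + 11k = 2153.404142… → ⌈·⌉ = 2154
j=13: r + 12k = 2339.618428… → ⌈·⌉ = 2340
j=14: r + 13k = 2525.832714… → ⌈·⌉ = 2526

106, 292, 478, 664, 850, 1037, 1223, 1409, 1595, 1781, 1968, 2154, 2340, 2526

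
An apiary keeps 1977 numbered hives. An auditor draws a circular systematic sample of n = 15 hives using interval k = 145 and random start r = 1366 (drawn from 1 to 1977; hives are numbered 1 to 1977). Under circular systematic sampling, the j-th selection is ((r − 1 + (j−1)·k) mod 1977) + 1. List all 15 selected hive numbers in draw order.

1366, 1511, 1656, 1801, 1946, 114, 259, 404, 549, 694, 839, 984, 1129, 1274, 1419

Selection 1: 1366
Selection 2: 1366 + 145 = 1511
Selection 3: 1511 + 145 = 1656
Selection 4: 1656 + 145 = 1801
Selection 5: 1801 + 145 = 1946
Selection 6: 1946 + 145 = 2091 → 2091 − 1977 = 114
Selection 7: 114 + 145 = 259
Selection 8: 259 + 145 = 404
Selection 9: 404 + 145 = 549
Selection 10: 549 + 145 = 694
Selection 11: 694 + 145 = 839
Selection 12: 839 + 145 = 984
Selection 13: 984 + 145 = 1129
Selection 14: 1129 + 145 = 1274
Selection 15: 1274 + 145 = 1419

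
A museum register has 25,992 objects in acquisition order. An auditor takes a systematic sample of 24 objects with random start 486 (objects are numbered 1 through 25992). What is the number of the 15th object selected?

k = 25992/24 = 1083
15th selection = r + (15−1)·k = 486 + 14×1083 = 486 + 15162 = 15648

15648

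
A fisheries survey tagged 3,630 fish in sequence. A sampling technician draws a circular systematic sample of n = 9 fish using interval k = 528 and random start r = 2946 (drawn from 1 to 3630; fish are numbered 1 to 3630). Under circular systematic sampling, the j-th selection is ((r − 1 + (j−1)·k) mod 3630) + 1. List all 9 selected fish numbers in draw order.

Selection 1: 2946
Selection 2: 2946 + 528 = 3474
Selection 3: 3474 + 528 = 4002 → 4002 − 3630 = 372
Selection 4: 372 + 528 = 900
Selection 5: 900 + 528 = 1428
Selection 6: 1428 + 528 = 1956
Selection 7: 1956 + 528 = 2484
Selection 8: 2484 + 528 = 3012
Selection 9: 3012 + 528 = 3540

2946, 3474, 372, 900, 1428, 1956, 2484, 3012, 3540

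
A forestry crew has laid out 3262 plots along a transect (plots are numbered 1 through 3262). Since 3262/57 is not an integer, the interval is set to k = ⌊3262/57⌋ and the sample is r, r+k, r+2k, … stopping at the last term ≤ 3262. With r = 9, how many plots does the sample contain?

58

k = ⌊3262/57⌋ = 57
Achieved size = ⌊(3262 − 9)/57⌋ + 1 = ⌊3253/57⌋ + 1 = 57 + 1 = 58
(last selection: 9 + 57×57 = 3258 ≤ 3262; next would be 3315 > 3262)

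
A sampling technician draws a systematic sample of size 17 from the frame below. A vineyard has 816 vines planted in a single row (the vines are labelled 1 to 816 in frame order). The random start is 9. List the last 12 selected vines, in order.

249, 297, 345, 393, 441, 489, 537, 585, 633, 681, 729, 777

k = N/n = 816/17 = 48
6th selection = 9 + 5×48 = 249
7th: 249 + 48 = 297
8th: 297 + 48 = 345
9th: 345 + 48 = 393
10th: 393 + 48 = 441
11th: 441 + 48 = 489
12th: 489 + 48 = 537
13th: 537 + 48 = 585
14th: 585 + 48 = 633
15th: 633 + 48 = 681
16th: 681 + 48 = 729
17th: 729 + 48 = 777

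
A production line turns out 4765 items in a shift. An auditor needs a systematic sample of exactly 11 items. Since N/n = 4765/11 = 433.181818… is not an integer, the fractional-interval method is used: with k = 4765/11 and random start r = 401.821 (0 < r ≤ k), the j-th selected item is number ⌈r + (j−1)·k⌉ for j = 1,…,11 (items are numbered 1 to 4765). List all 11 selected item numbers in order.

j=1: r + 0k = 401.821 → ⌈·⌉ = 402
j=2: r + 1k = 835.002818… → ⌈·⌉ = 836
j=3: r + 2k = 1268.184636… → ⌈·⌉ = 1269
j=4: r + 3k = 1701.366454… → ⌈·⌉ = 1702
j=5: r + 4k = 2134.548272… → ⌈·⌉ = 2135
j=6: r + 5k = 2567.730090… → ⌈·⌉ = 2568
j=7: r + 6k = 3000.911909… → ⌈·⌉ = 3001
j=8: r + 7k = 3434.093727… → ⌈·⌉ = 3435
j=9: r + 8k = 3867.275545… → ⌈·⌉ = 3868
j=10: r + 9k = 4300.457363… → ⌈·⌉ = 4301
j=11: r + 10k = 4733.639181… → ⌈·⌉ = 4734

402, 836, 1269, 1702, 2135, 2568, 3001, 3435, 3868, 4301, 4734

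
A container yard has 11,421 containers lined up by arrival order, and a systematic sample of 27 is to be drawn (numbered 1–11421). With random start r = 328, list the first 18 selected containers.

328, 751, 1174, 1597, 2020, 2443, 2866, 3289, 3712, 4135, 4558, 4981, 5404, 5827, 6250, 6673, 7096, 7519

k = N/n = 11421/27 = 423
container 1: 328
container 2: 328 + 423 = 751
container 3: 751 + 423 = 1174
container 4: 1174 + 423 = 1597
container 5: 1597 + 423 = 2020
container 6: 2020 + 423 = 2443
container 7: 2443 + 423 = 2866
container 8: 2866 + 423 = 3289
container 9: 3289 + 423 = 3712
container 10: 3712 + 423 = 4135
container 11: 4135 + 423 = 4558
container 12: 4558 + 423 = 4981
container 13: 4981 + 423 = 5404
container 14: 5404 + 423 = 5827
container 15: 5827 + 423 = 6250
container 16: 6250 + 423 = 6673
container 17: 6673 + 423 = 7096
container 18: 7096 + 423 = 7519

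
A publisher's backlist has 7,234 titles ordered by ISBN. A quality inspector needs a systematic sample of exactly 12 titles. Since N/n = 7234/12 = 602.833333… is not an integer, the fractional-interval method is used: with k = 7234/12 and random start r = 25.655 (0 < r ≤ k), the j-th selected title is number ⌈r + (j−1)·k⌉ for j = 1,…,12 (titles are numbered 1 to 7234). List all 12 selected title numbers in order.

26, 629, 1232, 1835, 2437, 3040, 3643, 4246, 4849, 5452, 6054, 6657

j=1: r + 0k = 25.655 → ⌈·⌉ = 26
j=2: r + 1k = 628.488333… → ⌈·⌉ = 629
j=3: r + 2k = 1231.321666… → ⌈·⌉ = 1232
j=4: r + 3k = 1834.155 → ⌈·⌉ = 1835
j=5: r + 4k = 2436.988333… → ⌈·⌉ = 2437
j=6: r + 5k = 3039.821666… → ⌈·⌉ = 3040
j=7: r + 6k = 3642.655 → ⌈·⌉ = 3643
j=8: r + 7k = 4245.488333… → ⌈·⌉ = 4246
j=9: r + 8k = 4848.321666… → ⌈·⌉ = 4849
j=10: r + 9k = 5451.155 → ⌈·⌉ = 5452
j=11: r + 10k = 6053.988333… → ⌈·⌉ = 6054
j=12: r + 11k = 6656.821666… → ⌈·⌉ = 6657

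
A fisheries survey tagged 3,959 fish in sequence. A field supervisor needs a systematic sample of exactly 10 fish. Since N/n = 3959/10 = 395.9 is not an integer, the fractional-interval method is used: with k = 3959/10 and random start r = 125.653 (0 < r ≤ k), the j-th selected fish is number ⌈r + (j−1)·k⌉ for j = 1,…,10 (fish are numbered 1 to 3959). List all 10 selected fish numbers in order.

126, 522, 918, 1314, 1710, 2106, 2502, 2897, 3293, 3689

j=1: r + 0k = 125.653 → ⌈·⌉ = 126
j=2: r + 1k = 521.553 → ⌈·⌉ = 522
j=3: r + 2k = 917.453 → ⌈·⌉ = 918
j=4: r + 3k = 1313.353 → ⌈·⌉ = 1314
j=5: r + 4k = 1709.253 → ⌈·⌉ = 1710
j=6: r + 5k = 2105.153 → ⌈·⌉ = 2106
j=7: r + 6k = 2501.053 → ⌈·⌉ = 2502
j=8: r + 7k = 2896.953 → ⌈·⌉ = 2897
j=9: r + 8k = 3292.853 → ⌈·⌉ = 3293
j=10: r + 9k = 3688.753 → ⌈·⌉ = 3689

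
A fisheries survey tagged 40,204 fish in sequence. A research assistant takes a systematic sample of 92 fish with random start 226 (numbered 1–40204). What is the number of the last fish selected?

k = 40204/92 = 437
92nd selection = r + (92−1)·k = 226 + 91×437 = 226 + 39767 = 39993

39993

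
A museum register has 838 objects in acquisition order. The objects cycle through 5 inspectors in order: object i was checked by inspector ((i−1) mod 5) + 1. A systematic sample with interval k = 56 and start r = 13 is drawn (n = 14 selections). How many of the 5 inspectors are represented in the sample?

5

Consecutive selections differ by k = 56, so their inspector numbers differ by 56 mod 5 = 1.
gcd(56, 5) = 1, so the sample visits 5/1 = 5 distinct residues mod 5.
Start 13 is inspector 3; the inspectors hit are 1, 2, 3, 4, 5.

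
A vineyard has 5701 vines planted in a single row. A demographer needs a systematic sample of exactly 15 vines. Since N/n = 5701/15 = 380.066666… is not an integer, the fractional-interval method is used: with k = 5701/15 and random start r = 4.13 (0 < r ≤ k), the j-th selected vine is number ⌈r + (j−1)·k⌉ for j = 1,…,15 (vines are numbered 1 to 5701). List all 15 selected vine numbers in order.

5, 385, 765, 1145, 1525, 1905, 2285, 2665, 3045, 3425, 3805, 4185, 4565, 4945, 5326

j=1: r + 0k = 4.13 → ⌈·⌉ = 5
j=2: r + 1k = 384.196666… → ⌈·⌉ = 385
j=3: r + 2k = 764.263333… → ⌈·⌉ = 765
j=4: r + 3k = 1144.33 → ⌈·⌉ = 1145
j=5: r + 4k = 1524.396666… → ⌈·⌉ = 1525
j=6: r + 5k = 1904.463333… → ⌈·⌉ = 1905
j=7: r + 6k = 2284.53 → ⌈·⌉ = 2285
j=8: r + 7k = 2664.596666… → ⌈·⌉ = 2665
j=9: r + 8k = 3044.663333… → ⌈·⌉ = 3045
j=10: r + 9k = 3424.73 → ⌈·⌉ = 3425
j=11: r + 10k = 3804.796666… → ⌈·⌉ = 3805
j=12: r + 11k = 4184.863333… → ⌈·⌉ = 4185
j=13: r + 12k = 4564.93 → ⌈·⌉ = 4565
j=14: r + 13k = 4944.996666… → ⌈·⌉ = 4945
j=15: r + 14k = 5325.063333… → ⌈·⌉ = 5326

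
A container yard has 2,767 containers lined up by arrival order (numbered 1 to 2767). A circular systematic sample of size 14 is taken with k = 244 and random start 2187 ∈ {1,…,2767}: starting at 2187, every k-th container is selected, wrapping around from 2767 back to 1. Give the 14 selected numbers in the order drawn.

2187, 2431, 2675, 152, 396, 640, 884, 1128, 1372, 1616, 1860, 2104, 2348, 2592

Selection 1: 2187
Selection 2: 2187 + 244 = 2431
Selection 3: 2431 + 244 = 2675
Selection 4: 2675 + 244 = 2919 → 2919 − 2767 = 152
Selection 5: 152 + 244 = 396
Selection 6: 396 + 244 = 640
Selection 7: 640 + 244 = 884
Selection 8: 884 + 244 = 1128
Selection 9: 1128 + 244 = 1372
Selection 10: 1372 + 244 = 1616
Selection 11: 1616 + 244 = 1860
Selection 12: 1860 + 244 = 2104
Selection 13: 2104 + 244 = 2348
Selection 14: 2348 + 244 = 2592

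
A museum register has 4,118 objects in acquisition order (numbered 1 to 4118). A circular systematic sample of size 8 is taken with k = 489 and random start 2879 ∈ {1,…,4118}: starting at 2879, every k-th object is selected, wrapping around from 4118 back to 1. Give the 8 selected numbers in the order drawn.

2879, 3368, 3857, 228, 717, 1206, 1695, 2184

Selection 1: 2879
Selection 2: 2879 + 489 = 3368
Selection 3: 3368 + 489 = 3857
Selection 4: 3857 + 489 = 4346 → 4346 − 4118 = 228
Selection 5: 228 + 489 = 717
Selection 6: 717 + 489 = 1206
Selection 7: 1206 + 489 = 1695
Selection 8: 1695 + 489 = 2184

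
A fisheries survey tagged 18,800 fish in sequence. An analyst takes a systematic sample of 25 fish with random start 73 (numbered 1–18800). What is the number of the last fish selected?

k = 18800/25 = 752
25th selection = r + (25−1)·k = 73 + 24×752 = 73 + 18048 = 18121

18121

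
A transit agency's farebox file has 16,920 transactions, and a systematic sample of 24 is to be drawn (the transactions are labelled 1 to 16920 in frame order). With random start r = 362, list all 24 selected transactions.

k = N/n = 16920/24 = 705
transaction 1: 362
transaction 2: 362 + 705 = 1067
transaction 3: 1067 + 705 = 1772
transaction 4: 1772 + 705 = 2477
transaction 5: 2477 + 705 = 3182
transaction 6: 3182 + 705 = 3887
transaction 7: 3887 + 705 = 4592
transaction 8: 4592 + 705 = 5297
transaction 9: 5297 + 705 = 6002
transaction 10: 6002 + 705 = 6707
transaction 11: 6707 + 705 = 7412
transaction 12: 7412 + 705 = 8117
transaction 13: 8117 + 705 = 8822
transaction 14: 8822 + 705 = 9527
transaction 15: 9527 + 705 = 10232
transaction 16: 10232 + 705 = 10937
transaction 17: 10937 + 705 = 11642
transaction 18: 11642 + 705 = 12347
transaction 19: 12347 + 705 = 13052
transaction 20: 13052 + 705 = 13757
transaction 21: 13757 + 705 = 14462
transaction 22: 14462 + 705 = 15167
transaction 23: 15167 + 705 = 15872
transaction 24: 15872 + 705 = 16577

362, 1067, 1772, 2477, 3182, 3887, 4592, 5297, 6002, 6707, 7412, 8117, 8822, 9527, 10232, 10937, 11642, 12347, 13052, 13757, 14462, 15167, 15872, 16577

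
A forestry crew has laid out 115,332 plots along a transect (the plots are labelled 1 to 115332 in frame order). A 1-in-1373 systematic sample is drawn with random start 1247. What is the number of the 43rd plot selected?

k = 1373
43rd selection = r + (43−1)·k = 1247 + 42×1373 = 1247 + 57666 = 58913

58913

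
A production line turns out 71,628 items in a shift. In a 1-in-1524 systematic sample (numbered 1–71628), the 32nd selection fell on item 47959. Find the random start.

715

k = 1524
r = 47959 − (32−1)×1524 = 47959 − 47244 = 715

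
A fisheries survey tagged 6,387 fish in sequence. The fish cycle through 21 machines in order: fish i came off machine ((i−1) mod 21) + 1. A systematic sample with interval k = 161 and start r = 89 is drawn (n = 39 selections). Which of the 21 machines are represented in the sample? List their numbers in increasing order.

Consecutive selections differ by k = 161, so their machine numbers differ by 161 mod 21 = 14.
gcd(161, 21) = 7, so the sample visits 21/7 = 3 distinct residues mod 21.
Start 89 is machine 5; the machines hit are 5, 12, 19.

5, 12, 19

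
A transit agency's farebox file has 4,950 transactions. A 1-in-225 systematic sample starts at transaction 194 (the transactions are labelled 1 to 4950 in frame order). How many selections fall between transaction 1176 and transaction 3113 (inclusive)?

8

k = 225
First selection ≥ 1176: 194 + ⌈(1176−194)/225⌉·225 = 194 + 5×225 = 1319
Last selection ≤ 3113: 194 + ⌊(3113−194)/225⌋·225 = 194 + 12×225 = 2894
Count = 12 − 5 + 1 = 8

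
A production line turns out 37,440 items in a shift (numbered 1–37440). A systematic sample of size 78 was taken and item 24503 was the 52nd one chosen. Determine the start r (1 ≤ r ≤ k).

k = 37440/78 = 480
r = 24503 − (52−1)×480 = 24503 − 24480 = 23

23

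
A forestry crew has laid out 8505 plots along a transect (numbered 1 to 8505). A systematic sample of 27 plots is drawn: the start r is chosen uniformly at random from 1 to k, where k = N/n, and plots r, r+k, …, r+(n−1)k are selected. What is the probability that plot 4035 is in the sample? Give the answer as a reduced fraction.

k = 8505/27 = 315.
Plot 4035 is selected iff r ≡ 4035 (mod 315); exactly one such r in {1,…,315}.
Inclusion probability = 1/315.

1/315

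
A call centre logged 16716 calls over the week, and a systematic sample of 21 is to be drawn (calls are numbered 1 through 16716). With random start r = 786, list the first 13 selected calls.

786, 1582, 2378, 3174, 3970, 4766, 5562, 6358, 7154, 7950, 8746, 9542, 10338

k = N/n = 16716/21 = 796
call 1: 786
call 2: 786 + 796 = 1582
call 3: 1582 + 796 = 2378
call 4: 2378 + 796 = 3174
call 5: 3174 + 796 = 3970
call 6: 3970 + 796 = 4766
call 7: 4766 + 796 = 5562
call 8: 5562 + 796 = 6358
call 9: 6358 + 796 = 7154
call 10: 7154 + 796 = 7950
call 11: 7950 + 796 = 8746
call 12: 8746 + 796 = 9542
call 13: 9542 + 796 = 10338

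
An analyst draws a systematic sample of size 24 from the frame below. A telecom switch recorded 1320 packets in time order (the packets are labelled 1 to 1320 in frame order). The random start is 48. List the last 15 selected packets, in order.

k = N/n = 1320/24 = 55
10th selection = 48 + 9×55 = 543
11th: 543 + 55 = 598
12th: 598 + 55 = 653
13th: 653 + 55 = 708
14th: 708 + 55 = 763
15th: 763 + 55 = 818
16th: 818 + 55 = 873
17th: 873 + 55 = 928
18th: 928 + 55 = 983
19th: 983 + 55 = 1038
20th: 1038 + 55 = 1093
21st: 1093 + 55 = 1148
22nd: 1148 + 55 = 1203
23rd: 1203 + 55 = 1258
24th: 1258 + 55 = 1313

543, 598, 653, 708, 763, 818, 873, 928, 983, 1038, 1093, 1148, 1203, 1258, 1313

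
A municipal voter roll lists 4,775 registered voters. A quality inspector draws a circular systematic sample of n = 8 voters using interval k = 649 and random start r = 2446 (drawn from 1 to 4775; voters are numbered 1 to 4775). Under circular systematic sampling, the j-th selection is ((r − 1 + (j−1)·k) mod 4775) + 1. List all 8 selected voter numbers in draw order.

2446, 3095, 3744, 4393, 267, 916, 1565, 2214

Selection 1: 2446
Selection 2: 2446 + 649 = 3095
Selection 3: 3095 + 649 = 3744
Selection 4: 3744 + 649 = 4393
Selection 5: 4393 + 649 = 5042 → 5042 − 4775 = 267
Selection 6: 267 + 649 = 916
Selection 7: 916 + 649 = 1565
Selection 8: 1565 + 649 = 2214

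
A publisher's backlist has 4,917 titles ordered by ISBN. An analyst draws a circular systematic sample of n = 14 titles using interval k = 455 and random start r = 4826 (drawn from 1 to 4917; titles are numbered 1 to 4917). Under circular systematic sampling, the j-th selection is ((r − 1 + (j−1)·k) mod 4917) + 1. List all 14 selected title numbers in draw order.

Selection 1: 4826
Selection 2: 4826 + 455 = 5281 → 5281 − 4917 = 364
Selection 3: 364 + 455 = 819
Selection 4: 819 + 455 = 1274
Selection 5: 1274 + 455 = 1729
Selection 6: 1729 + 455 = 2184
Selection 7: 2184 + 455 = 2639
Selection 8: 2639 + 455 = 3094
Selection 9: 3094 + 455 = 3549
Selection 10: 3549 + 455 = 4004
Selection 11: 4004 + 455 = 4459
Selection 12: 4459 + 455 = 4914
Selection 13: 4914 + 455 = 5369 → 5369 − 4917 = 452
Selection 14: 452 + 455 = 907

4826, 364, 819, 1274, 1729, 2184, 2639, 3094, 3549, 4004, 4459, 4914, 452, 907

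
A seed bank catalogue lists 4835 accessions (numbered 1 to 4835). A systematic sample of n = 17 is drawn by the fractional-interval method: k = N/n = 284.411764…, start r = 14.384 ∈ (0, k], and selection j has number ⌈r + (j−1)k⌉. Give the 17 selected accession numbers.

j=1: r + 0k = 14.384 → ⌈·⌉ = 15
j=2: r + 1k = 298.795764… → ⌈·⌉ = 299
j=3: r + 2k = 583.207529… → ⌈·⌉ = 584
j=4: r + 3k = 867.619294… → ⌈·⌉ = 868
j=5: r + 4k = 1152.031058… → ⌈·⌉ = 1153
j=6: r + 5k = 1436.442823… → ⌈·⌉ = 1437
j=7: r + 6k = 1720.854588… → ⌈·⌉ = 1721
j=8: r + 7k = 2005.266352… → ⌈·⌉ = 2006
j=9: r + 8k = 2289.678117… → ⌈·⌉ = 2290
j=10: r + 9k = 2574.089882… → ⌈·⌉ = 2575
j=11: r + 10k = 2858.501647… → ⌈·⌉ = 2859
j=12: r + 11k = 3142.913411… → ⌈·⌉ = 3143
j=13: r + 12k = 3427.325176… → ⌈·⌉ = 3428
j=14: r + 13k = 3711.736941… → ⌈·⌉ = 3712
j=15: r + 14k = 3996.148705… → ⌈·⌉ = 3997
j=16: r + 15k = 4280.560470… → ⌈·⌉ = 4281
j=17: r + 16k = 4564.972235… → ⌈·⌉ = 4565

15, 299, 584, 868, 1153, 1437, 1721, 2006, 2290, 2575, 2859, 3143, 3428, 3712, 3997, 4281, 4565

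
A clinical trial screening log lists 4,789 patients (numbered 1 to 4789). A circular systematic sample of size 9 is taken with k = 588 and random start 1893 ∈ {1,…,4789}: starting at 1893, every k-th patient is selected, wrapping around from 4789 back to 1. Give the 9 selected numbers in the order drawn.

1893, 2481, 3069, 3657, 4245, 44, 632, 1220, 1808

Selection 1: 1893
Selection 2: 1893 + 588 = 2481
Selection 3: 2481 + 588 = 3069
Selection 4: 3069 + 588 = 3657
Selection 5: 3657 + 588 = 4245
Selection 6: 4245 + 588 = 4833 → 4833 − 4789 = 44
Selection 7: 44 + 588 = 632
Selection 8: 632 + 588 = 1220
Selection 9: 1220 + 588 = 1808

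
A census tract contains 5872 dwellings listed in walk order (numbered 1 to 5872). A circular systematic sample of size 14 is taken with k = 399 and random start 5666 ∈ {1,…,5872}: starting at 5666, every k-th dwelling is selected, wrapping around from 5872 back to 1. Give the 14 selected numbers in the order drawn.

5666, 193, 592, 991, 1390, 1789, 2188, 2587, 2986, 3385, 3784, 4183, 4582, 4981

Selection 1: 5666
Selection 2: 5666 + 399 = 6065 → 6065 − 5872 = 193
Selection 3: 193 + 399 = 592
Selection 4: 592 + 399 = 991
Selection 5: 991 + 399 = 1390
Selection 6: 1390 + 399 = 1789
Selection 7: 1789 + 399 = 2188
Selection 8: 2188 + 399 = 2587
Selection 9: 2587 + 399 = 2986
Selection 10: 2986 + 399 = 3385
Selection 11: 3385 + 399 = 3784
Selection 12: 3784 + 399 = 4183
Selection 13: 4183 + 399 = 4582
Selection 14: 4582 + 399 = 4981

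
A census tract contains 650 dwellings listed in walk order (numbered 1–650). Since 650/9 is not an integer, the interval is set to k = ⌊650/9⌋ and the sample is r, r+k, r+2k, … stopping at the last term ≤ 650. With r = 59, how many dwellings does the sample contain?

k = ⌊650/9⌋ = 72
Achieved size = ⌊(650 − 59)/72⌋ + 1 = ⌊591/72⌋ + 1 = 8 + 1 = 9
(last selection: 59 + 8×72 = 635 ≤ 650; next would be 707 > 650)

9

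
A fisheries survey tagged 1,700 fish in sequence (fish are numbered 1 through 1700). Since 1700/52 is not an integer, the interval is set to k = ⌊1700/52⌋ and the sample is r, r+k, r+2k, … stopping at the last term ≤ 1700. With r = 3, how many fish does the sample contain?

k = ⌊1700/52⌋ = 32
Achieved size = ⌊(1700 − 3)/32⌋ + 1 = ⌊1697/32⌋ + 1 = 53 + 1 = 54
(last selection: 3 + 53×32 = 1699 ≤ 1700; next would be 1731 > 1700)

54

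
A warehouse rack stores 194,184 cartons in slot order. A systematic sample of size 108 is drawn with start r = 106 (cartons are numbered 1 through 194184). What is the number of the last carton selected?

k = 194184/108 = 1798
108th selection = r + (108−1)·k = 106 + 107×1798 = 106 + 192386 = 192492

192492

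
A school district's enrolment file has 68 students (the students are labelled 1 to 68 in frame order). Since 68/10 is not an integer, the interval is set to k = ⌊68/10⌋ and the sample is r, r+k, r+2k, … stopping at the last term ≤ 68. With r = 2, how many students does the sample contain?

k = ⌊68/10⌋ = 6
Achieved size = ⌊(68 − 2)/6⌋ + 1 = ⌊66/6⌋ + 1 = 11 + 1 = 12
(last selection: 2 + 11×6 = 68 ≤ 68; next would be 74 > 68)

12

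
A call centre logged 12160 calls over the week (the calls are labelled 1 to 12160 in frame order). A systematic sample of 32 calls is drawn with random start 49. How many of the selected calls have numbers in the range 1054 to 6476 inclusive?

14

k = 12160/32 = 380
First selection ≥ 1054: 49 + ⌈(1054−49)/380⌉·380 = 49 + 3×380 = 1189
Last selection ≤ 6476: 49 + ⌊(6476−49)/380⌋·380 = 49 + 16×380 = 6129
Count = 16 − 3 + 1 = 14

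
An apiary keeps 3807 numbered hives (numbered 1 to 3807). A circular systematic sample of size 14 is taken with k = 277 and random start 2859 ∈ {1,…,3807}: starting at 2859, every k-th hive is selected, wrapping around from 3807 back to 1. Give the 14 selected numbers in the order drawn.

Selection 1: 2859
Selection 2: 2859 + 277 = 3136
Selection 3: 3136 + 277 = 3413
Selection 4: 3413 + 277 = 3690
Selection 5: 3690 + 277 = 3967 → 3967 − 3807 = 160
Selection 6: 160 + 277 = 437
Selection 7: 437 + 277 = 714
Selection 8: 714 + 277 = 991
Selection 9: 991 + 277 = 1268
Selection 10: 1268 + 277 = 1545
Selection 11: 1545 + 277 = 1822
Selection 12: 1822 + 277 = 2099
Selection 13: 2099 + 277 = 2376
Selection 14: 2376 + 277 = 2653

2859, 3136, 3413, 3690, 160, 437, 714, 991, 1268, 1545, 1822, 2099, 2376, 2653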